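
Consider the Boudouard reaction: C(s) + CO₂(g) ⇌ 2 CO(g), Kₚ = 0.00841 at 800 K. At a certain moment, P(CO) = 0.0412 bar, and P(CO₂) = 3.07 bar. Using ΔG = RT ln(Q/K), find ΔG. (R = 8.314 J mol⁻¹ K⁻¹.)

(C is a pure solid — omitted from Qₚ.)
Qₚ = P(CO)² / P(CO₂) = (0.0412)² / (3.07) = 5.53×10⁻⁴
ΔG = RT ln(Qₚ/Kₚ) = (8.314 J mol⁻¹ K⁻¹)(800 K) × ln(5.53×10⁻⁴/0.00841)
   = (6.651 kJ/mol)(-2.722) = -18.1 kJ/mol
ΔG < 0, so the forward reaction is spontaneous (proceeds forward).

ΔG = -18.1 kJ/mol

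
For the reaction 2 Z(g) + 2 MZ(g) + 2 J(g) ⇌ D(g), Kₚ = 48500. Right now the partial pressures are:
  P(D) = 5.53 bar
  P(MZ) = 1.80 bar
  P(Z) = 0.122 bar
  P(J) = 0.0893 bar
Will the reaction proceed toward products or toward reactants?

to the right

Qₚ = P(D) / (P(Z)²·P(MZ)²·P(J)²) = (5.53) / ((0.122)²·(1.80)²·(0.0893)²) = 14400
Qₚ = 14400 < Kₚ = 48500, so the forward reaction proceeds.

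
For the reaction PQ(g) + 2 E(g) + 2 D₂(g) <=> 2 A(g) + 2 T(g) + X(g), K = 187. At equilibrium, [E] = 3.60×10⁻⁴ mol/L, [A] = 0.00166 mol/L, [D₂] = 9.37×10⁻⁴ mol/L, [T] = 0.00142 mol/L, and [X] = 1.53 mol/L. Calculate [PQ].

[PQ] = 0.400 mol/L

At equilibrium, K = [A]²·[T]²·[X] / ([PQ]·[E]²·[D₂]²) = 187.
(0.00166)²·(0.00142)²·(1.53) / (([PQ])·(3.60×10⁻⁴)²·(9.37×10⁻⁴)²) = 187
[PQ] = 0.400 mol/L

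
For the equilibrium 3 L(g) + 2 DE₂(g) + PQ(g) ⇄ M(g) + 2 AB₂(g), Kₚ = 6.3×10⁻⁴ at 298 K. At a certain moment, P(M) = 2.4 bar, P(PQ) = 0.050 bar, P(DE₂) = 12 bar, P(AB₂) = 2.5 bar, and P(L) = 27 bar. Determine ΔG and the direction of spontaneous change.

ΔG = -4.42 kJ/mol; the forward reaction is spontaneous

Qₚ = P(M)·P(AB₂)² / (P(L)³·P(DE₂)²·P(PQ)) = (2.4)·(2.5)² / ((27)³·(12)²·(0.050)) = 1.06×10⁻⁴
ΔG = RT ln(Qₚ/Kₚ) = (8.314 J mol⁻¹ K⁻¹)(298 K) × ln(1.06×10⁻⁴/6.3×10⁻⁴)
   = (2.478 kJ/mol)(-1.782) = -4.42 kJ/mol
ΔG < 0, so the forward reaction is spontaneous (proceeds forward).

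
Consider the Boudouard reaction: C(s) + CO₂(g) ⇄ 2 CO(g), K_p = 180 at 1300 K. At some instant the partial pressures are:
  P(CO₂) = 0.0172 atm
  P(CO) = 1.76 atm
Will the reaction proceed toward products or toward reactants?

(C is a pure solid — omitted from Q_p.)
Q_p = P(CO)² / P(CO₂) = (1.76)² / (0.0172) = 180
Q_p = 180 = K_p, so the system is already at equilibrium.

at equilibrium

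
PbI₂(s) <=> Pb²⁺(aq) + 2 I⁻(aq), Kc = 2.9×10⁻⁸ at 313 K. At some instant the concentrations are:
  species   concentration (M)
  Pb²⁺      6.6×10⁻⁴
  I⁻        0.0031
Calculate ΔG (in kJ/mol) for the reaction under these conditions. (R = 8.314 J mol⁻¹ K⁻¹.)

ΔG = -3.96 kJ/mol

(PbI₂ is a pure solid — omitted from Qc.)
Qc = [Pb²⁺]·[I⁻]² = (6.6×10⁻⁴)·(0.0031)² = 6.34×10⁻⁹
ΔG = RT ln(Qc/Kc) = (8.314 J mol⁻¹ K⁻¹)(313 K) × ln(6.34×10⁻⁹/2.9×10⁻⁸)
   = (2.602 kJ/mol)(-1.520) = -3.96 kJ/mol
ΔG < 0, so the forward reaction is spontaneous (proceeds forward).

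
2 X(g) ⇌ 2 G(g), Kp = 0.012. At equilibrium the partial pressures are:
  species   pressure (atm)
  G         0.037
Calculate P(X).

At equilibrium, Kp = P(G)² / P(X)² = 0.012.
(0.037)² / (P(X))² = 0.012
P(X)² = 0.114 ⇒ P(X) = 0.34 atm

P(X) = 0.34 atm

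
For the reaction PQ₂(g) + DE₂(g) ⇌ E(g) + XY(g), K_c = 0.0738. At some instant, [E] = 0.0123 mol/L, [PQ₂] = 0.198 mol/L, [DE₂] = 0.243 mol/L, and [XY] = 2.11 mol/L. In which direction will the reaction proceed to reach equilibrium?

to the left

Q_c = [E]·[XY] / ([PQ₂]·[DE₂]) = (0.0123)·(2.11) / ((0.198)·(0.243)) = 0.539
Q_c = 0.539 > K_c = 0.0738, so the reverse reaction proceeds.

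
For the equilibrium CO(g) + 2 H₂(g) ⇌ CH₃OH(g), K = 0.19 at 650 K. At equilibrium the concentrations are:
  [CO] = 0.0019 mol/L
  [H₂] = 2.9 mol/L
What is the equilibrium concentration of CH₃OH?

At equilibrium, K = [CH₃OH] / ([CO]·[H₂]²) = 0.19.
([CH₃OH]) / ((0.0019)·(2.9)²) = 0.19
[CH₃OH] = 0.00304 = 0.0030 mol/L

[CH₃OH] = 0.0030 mol/L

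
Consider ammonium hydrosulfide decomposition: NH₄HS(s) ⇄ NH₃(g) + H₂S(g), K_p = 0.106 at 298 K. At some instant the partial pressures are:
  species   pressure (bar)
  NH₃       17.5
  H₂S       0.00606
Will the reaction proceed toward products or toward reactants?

(NH₄HS is a pure solid — omitted from Q_p.)
Q_p = P(NH₃)·P(H₂S) = (17.5)·(0.00606) = 0.106
Q_p = 0.106 = K_p, so the system is already at equilibrium.

neither direction; the system is at equilibrium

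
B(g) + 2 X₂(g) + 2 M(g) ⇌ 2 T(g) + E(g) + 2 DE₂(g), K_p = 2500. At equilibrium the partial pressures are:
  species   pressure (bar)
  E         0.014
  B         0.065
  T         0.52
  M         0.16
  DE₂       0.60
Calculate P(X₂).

P(X₂) = 0.018 bar

At equilibrium, K_p = P(T)²·P(E)·P(DE₂)² / (P(B)·P(X₂)²·P(M)²) = 2500.
(0.52)²·(0.014)·(0.60)² / ((0.065)·(P(X₂))²·(0.16)²) = 2500
P(X₂)² = 3.28×10⁻⁴ ⇒ P(X₂) = 0.018 bar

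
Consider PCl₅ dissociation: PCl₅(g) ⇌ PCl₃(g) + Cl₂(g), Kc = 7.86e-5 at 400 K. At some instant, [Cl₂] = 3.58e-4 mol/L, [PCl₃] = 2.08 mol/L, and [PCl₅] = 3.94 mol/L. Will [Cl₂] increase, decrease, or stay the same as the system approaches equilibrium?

decrease

Qc = [PCl₃]·[Cl₂] / [PCl₅] = (2.08)·(3.58e-4) / (3.94) = 1.89e-4
Qc = 1.89e-4 > Kc = 7.86e-5: net reverse reaction.
Cl₂ is a product, so it decreases.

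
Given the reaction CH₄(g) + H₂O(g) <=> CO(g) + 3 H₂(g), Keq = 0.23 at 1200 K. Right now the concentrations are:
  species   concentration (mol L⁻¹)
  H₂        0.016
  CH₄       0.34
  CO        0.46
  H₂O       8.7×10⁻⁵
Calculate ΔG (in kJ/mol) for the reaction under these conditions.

ΔG = -12.8 kJ/mol

Q = [CO]·[H₂]³ / ([CH₄]·[H₂O]) = (0.46)·(0.016)³ / ((0.34)·(8.7×10⁻⁵)) = 0.0637
ΔG = RT ln(Q/Keq) = (8.314 J mol⁻¹ K⁻¹)(1200 K) × ln(0.0637/0.23)
   = (9.977 kJ/mol)(-1.284) = -12.8 kJ/mol
ΔG < 0, so the forward reaction is spontaneous (proceeds forward).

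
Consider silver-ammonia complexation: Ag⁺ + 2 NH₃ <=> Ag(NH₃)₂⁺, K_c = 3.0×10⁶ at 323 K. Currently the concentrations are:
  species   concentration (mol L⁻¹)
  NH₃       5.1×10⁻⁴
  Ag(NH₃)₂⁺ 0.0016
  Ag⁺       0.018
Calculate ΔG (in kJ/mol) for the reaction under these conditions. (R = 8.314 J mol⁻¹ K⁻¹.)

Q_c = [Ag(NH₃)₂⁺] / ([Ag⁺]·[NH₃]²) = (0.0016) / ((0.018)·(5.1×10⁻⁴)²) = 3.42×10⁵
ΔG = RT ln(Q_c/K_c) = (8.314 J mol⁻¹ K⁻¹)(323 K) × ln(3.42×10⁵/3.0×10⁶)
   = (2.685 kJ/mol)(-2.172) = -5.83 kJ/mol
ΔG < 0, so the forward reaction is spontaneous (proceeds forward).

ΔG = -5.83 kJ/mol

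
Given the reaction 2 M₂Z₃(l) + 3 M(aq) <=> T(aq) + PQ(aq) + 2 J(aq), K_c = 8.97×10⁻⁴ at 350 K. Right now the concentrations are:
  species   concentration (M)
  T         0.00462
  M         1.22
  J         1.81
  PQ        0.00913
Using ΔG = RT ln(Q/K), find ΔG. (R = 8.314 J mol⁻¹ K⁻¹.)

(M₂Z₃ is a pure liquid — omitted from Q_c.)
Q_c = [T]·[PQ]·[J]² / [M]³ = (0.00462)·(0.00913)·(1.81)² / (1.22)³ = 7.61×10⁻⁵
ΔG = RT ln(Q_c/K_c) = (8.314 J mol⁻¹ K⁻¹)(350 K) × ln(7.61×10⁻⁵/8.97×10⁻⁴)
   = (2.910 kJ/mol)(-2.467) = -7.18 kJ/mol
ΔG < 0, so the forward reaction is spontaneous (proceeds forward).

ΔG = -7.18 kJ/mol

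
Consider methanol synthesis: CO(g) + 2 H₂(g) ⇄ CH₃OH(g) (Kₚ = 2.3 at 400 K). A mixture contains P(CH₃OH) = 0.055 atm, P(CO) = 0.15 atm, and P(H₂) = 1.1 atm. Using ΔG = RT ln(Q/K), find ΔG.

ΔG = -6.74 kJ/mol

Qₚ = P(CH₃OH) / (P(CO)·P(H₂)²) = (0.055) / ((0.15)·(1.1)²) = 0.303
ΔG = RT ln(Qₚ/Kₚ) = (8.314 J mol⁻¹ K⁻¹)(400 K) × ln(0.303/2.3)
   = (3.326 kJ/mol)(-2.027) = -6.74 kJ/mol
ΔG < 0, so the forward reaction is spontaneous (proceeds forward).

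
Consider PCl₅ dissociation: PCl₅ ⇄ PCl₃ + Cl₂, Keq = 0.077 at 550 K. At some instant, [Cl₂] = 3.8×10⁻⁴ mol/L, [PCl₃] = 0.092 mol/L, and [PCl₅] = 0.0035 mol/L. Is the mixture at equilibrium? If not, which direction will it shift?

Q = [PCl₃]·[Cl₂] / [PCl₅] = (0.092)·(3.8×10⁻⁴) / (0.0035) = 0.010
Q = 0.010 < Keq = 0.077: net forward reaction.

no; Q < K, reaction proceeds forward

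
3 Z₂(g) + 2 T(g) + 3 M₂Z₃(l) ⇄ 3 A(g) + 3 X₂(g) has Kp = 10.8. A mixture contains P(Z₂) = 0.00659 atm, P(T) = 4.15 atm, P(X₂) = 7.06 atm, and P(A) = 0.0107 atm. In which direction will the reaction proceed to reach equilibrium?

(M₂Z₃ is a pure liquid — omitted from Qp.)
Qp = P(A)³·P(X₂)³ / (P(Z₂)³·P(T)²) = (0.0107)³·(7.06)³ / ((0.00659)³·(4.15)²) = 87.5
Qp = 87.5 > Kp = 10.8, so the reverse reaction proceeds.

toward reactants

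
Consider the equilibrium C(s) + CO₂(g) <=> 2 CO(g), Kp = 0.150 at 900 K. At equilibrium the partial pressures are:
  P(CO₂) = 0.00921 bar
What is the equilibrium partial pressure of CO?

(C is a pure solid — omitted from Kp.)
At equilibrium, Kp = P(CO)² / P(CO₂) = 0.150.
(P(CO))² / (0.00921) = 0.150
P(CO)² = 0.00138 ⇒ P(CO) = 0.0372 bar

P(CO) = 0.0372 bar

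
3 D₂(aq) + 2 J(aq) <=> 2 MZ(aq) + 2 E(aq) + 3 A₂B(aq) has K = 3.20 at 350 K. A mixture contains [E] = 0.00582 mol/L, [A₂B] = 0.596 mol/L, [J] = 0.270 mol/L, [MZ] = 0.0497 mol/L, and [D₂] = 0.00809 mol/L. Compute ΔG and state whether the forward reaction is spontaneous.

Q = [MZ]²·[E]²·[A₂B]³ / ([D₂]³·[J]²) = (0.0497)²·(0.00582)²·(0.596)³ / ((0.00809)³·(0.270)²) = 0.459
ΔG = RT ln(Q/K) = (8.314 J mol⁻¹ K⁻¹)(350 K) × ln(0.459/3.20)
   = (2.910 kJ/mol)(-1.942) = -5.65 kJ/mol
ΔG < 0, so the forward reaction is spontaneous (proceeds forward).

ΔG = -5.65 kJ/mol; the forward reaction is spontaneous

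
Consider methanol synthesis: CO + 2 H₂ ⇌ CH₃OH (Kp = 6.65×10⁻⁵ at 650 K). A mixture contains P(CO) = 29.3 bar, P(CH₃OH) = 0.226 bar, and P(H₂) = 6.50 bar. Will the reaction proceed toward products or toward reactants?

to the left

Qp = P(CH₃OH) / (P(CO)·P(H₂)²) = (0.226) / ((29.3)·(6.50)²) = 1.83×10⁻⁴
Qp = 1.83×10⁻⁴ > Kp = 6.65×10⁻⁵, so the reverse reaction proceeds.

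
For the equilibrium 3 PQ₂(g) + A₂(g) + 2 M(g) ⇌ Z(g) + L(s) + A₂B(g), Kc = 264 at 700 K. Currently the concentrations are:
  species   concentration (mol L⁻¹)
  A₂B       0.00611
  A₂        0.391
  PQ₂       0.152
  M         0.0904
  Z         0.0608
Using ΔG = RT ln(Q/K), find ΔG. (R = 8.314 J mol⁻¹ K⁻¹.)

ΔG = -12.1 kJ/mol

(L is a pure solid — omitted from Qc.)
Qc = [Z]·[A₂B] / ([PQ₂]³·[A₂]·[M]²) = (0.0608)·(0.00611) / ((0.152)³·(0.391)·(0.0904)²) = 33.1
ΔG = RT ln(Qc/Kc) = (8.314 J mol⁻¹ K⁻¹)(700 K) × ln(33.1/264)
   = (5.820 kJ/mol)(-2.076) = -12.1 kJ/mol
ΔG < 0, so the forward reaction is spontaneous (proceeds forward).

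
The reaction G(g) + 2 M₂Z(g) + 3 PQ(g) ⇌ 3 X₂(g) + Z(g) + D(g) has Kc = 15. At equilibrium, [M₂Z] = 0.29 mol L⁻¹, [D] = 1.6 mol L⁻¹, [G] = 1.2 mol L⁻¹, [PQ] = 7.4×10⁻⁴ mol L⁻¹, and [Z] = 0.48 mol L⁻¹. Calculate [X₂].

At equilibrium, Kc = [X₂]³·[Z]·[D] / ([G]·[M₂Z]²·[PQ]³) = 15.
([X₂])³·(0.48)·(1.6) / ((1.2)·(0.29)²·(7.4×10⁻⁴)³) = 15
[X₂]³ = 7.99×10⁻¹⁰ ⇒ [X₂] = 9.3×10⁻⁴ mol L⁻¹

[X₂] = 9.3×10⁻⁴ mol L⁻¹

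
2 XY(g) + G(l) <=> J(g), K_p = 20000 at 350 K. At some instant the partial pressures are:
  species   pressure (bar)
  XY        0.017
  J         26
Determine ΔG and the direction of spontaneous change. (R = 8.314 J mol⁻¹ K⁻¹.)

ΔG = 4.38 kJ/mol; the forward reaction is non-spontaneous

(G is a pure liquid — omitted from Q_p.)
Q_p = P(J) / P(XY)² = (26) / (0.017)² = 90000
ΔG = RT ln(Q_p/K_p) = (8.314 J mol⁻¹ K⁻¹)(350 K) × ln(90000/20000)
   = (2.910 kJ/mol)(1.504) = 4.38 kJ/mol
ΔG > 0, so the forward reaction is non-spontaneous (proceeds in reverse).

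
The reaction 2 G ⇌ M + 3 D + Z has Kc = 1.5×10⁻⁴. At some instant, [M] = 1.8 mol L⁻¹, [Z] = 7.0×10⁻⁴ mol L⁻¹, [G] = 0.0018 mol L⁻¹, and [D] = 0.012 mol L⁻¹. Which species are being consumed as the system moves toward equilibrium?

Qc = [M]·[D]³·[Z] / [G]² = (1.8)·(0.012)³·(7.0×10⁻⁴) / (0.0018)² = 6.7×10⁻⁴
Qc = 6.7×10⁻⁴ > Kc = 1.5×10⁻⁴: net reverse reaction.

M, D, Z (products)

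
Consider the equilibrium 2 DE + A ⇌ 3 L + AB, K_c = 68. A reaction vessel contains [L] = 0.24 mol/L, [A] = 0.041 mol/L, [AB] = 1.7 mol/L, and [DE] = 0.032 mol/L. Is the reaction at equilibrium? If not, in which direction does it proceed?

reverse (toward reactants)

Q_c = [L]³·[AB] / ([DE]²·[A]) = (0.24)³·(1.7) / ((0.032)²·(0.041)) = 560
Q_c = 560 > K_c = 68, so the reverse reaction proceeds.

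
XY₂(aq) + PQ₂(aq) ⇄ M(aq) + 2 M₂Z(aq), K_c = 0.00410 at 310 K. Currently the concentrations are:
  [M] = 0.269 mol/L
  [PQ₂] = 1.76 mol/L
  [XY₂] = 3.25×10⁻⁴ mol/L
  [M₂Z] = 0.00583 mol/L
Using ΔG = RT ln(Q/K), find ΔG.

Q_c = [M]·[M₂Z]² / ([XY₂]·[PQ₂]) = (0.269)·(0.00583)² / ((3.25×10⁻⁴)·(1.76)) = 0.0160
ΔG = RT ln(Q_c/K_c) = (8.314 J mol⁻¹ K⁻¹)(310 K) × ln(0.0160/0.00410)
   = (2.577 kJ/mol)(1.362) = 3.51 kJ/mol
ΔG > 0, so the forward reaction is non-spontaneous (proceeds in reverse).

ΔG = 3.51 kJ/mol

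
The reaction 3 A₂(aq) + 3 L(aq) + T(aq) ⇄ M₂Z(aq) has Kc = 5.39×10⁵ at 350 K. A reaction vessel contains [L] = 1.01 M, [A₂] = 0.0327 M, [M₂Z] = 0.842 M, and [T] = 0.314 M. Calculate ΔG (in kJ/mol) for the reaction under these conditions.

Qc = [M₂Z] / ([A₂]³·[L]³·[T]) = (0.842) / ((0.0327)³·(1.01)³·(0.314)) = 74400
ΔG = RT ln(Qc/Kc) = (8.314 J mol⁻¹ K⁻¹)(350 K) × ln(74400/5.39×10⁵)
   = (2.910 kJ/mol)(-1.980) = -5.76 kJ/mol
ΔG < 0, so the forward reaction is spontaneous (proceeds forward).

ΔG = -5.76 kJ/mol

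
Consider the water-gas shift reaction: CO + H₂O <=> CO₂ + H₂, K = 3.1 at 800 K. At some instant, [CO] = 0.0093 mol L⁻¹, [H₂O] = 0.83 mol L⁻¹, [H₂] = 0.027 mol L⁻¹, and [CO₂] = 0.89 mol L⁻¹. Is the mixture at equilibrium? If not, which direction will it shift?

yes, at equilibrium

Q = [CO₂]·[H₂] / ([CO]·[H₂O]) = (0.89)·(0.027) / ((0.0093)·(0.83)) = 3.1
Q = 3.1 = K; the system is at equilibrium.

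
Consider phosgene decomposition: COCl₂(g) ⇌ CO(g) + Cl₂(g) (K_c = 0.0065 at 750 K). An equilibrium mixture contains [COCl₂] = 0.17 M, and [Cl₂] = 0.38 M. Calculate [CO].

[CO] = 0.0029 M

At equilibrium, K_c = [CO]·[Cl₂] / [COCl₂] = 0.0065.
([CO])·(0.38) / (0.17) = 0.0065
[CO] = 0.00291 = 0.0029 M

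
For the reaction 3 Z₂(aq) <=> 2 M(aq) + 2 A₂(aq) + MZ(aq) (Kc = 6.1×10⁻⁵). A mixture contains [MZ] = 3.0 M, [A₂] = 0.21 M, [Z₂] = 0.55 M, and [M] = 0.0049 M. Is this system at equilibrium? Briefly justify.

Qc = [M]²·[A₂]²·[MZ] / [Z₂]³ = (0.0049)²·(0.21)²·(3.0) / (0.55)³ = 1.9×10⁻⁵
Qc = 1.9×10⁻⁵ < Kc = 6.1×10⁻⁵: net forward reaction.

no; Q < K, reaction proceeds forward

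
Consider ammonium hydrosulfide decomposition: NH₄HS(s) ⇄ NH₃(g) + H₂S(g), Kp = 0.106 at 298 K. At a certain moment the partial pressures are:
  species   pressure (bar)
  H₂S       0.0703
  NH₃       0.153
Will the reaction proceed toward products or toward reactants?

toward products

(NH₄HS is a pure solid — omitted from Qp.)
Qp = P(NH₃)·P(H₂S) = (0.153)·(0.0703) = 0.0108
Qp = 0.0108 < Kp = 0.106, so the forward reaction proceeds.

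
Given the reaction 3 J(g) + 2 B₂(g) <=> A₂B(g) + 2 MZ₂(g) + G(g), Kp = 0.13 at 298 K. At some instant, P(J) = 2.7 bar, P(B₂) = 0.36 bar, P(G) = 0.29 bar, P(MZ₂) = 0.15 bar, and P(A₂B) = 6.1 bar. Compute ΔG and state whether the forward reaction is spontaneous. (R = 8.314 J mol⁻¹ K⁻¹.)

Qp = P(A₂B)·P(MZ₂)²·P(G) / (P(J)³·P(B₂)²) = (6.1)·(0.15)²·(0.29) / ((2.7)³·(0.36)²) = 0.0156
ΔG = RT ln(Qp/Kp) = (8.314 J mol⁻¹ K⁻¹)(298 K) × ln(0.0156/0.13)
   = (2.478 kJ/mol)(-2.120) = -5.25 kJ/mol
ΔG < 0, so the forward reaction is spontaneous (proceeds forward).

ΔG = -5.25 kJ/mol; the forward reaction is spontaneous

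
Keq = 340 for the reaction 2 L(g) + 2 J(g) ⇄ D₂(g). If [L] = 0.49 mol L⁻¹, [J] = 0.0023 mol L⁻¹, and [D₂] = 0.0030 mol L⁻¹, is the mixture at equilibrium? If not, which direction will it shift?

Q = [D₂] / ([L]²·[J]²) = (0.0030) / ((0.49)²·(0.0023)²) = 2400
Q = 2400 > Keq = 340: net reverse reaction.

no; Q > K, reaction proceeds in reverse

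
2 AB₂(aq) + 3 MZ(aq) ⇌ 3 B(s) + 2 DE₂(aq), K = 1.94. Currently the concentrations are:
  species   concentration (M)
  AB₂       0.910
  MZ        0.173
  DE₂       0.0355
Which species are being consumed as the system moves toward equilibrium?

(B is a pure solid — omitted from Q.)
Q = [DE₂]² / ([AB₂]²·[MZ]³) = (0.0355)² / ((0.910)²·(0.173)³) = 0.294
Q = 0.294 < K = 1.94: net forward reaction.

AB₂, MZ (reactants)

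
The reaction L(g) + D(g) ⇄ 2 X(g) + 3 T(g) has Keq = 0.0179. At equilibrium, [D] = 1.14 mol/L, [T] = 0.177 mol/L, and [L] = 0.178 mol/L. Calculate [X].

[X] = 0.809 mol/L

At equilibrium, Keq = [X]²·[T]³ / ([L]·[D]) = 0.0179.
([X])²·(0.177)³ / ((0.178)·(1.14)) = 0.0179
[X]² = 0.655 ⇒ [X] = 0.809 mol/L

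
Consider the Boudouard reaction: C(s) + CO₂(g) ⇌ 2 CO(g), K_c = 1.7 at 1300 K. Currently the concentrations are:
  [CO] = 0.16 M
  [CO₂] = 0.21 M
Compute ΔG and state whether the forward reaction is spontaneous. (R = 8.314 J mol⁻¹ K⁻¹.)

ΔG = -28.5 kJ/mol; the forward reaction is spontaneous

(C is a pure solid — omitted from Q_c.)
Q_c = [CO]² / [CO₂] = (0.16)² / (0.21) = 0.122
ΔG = RT ln(Q_c/K_c) = (8.314 J mol⁻¹ K⁻¹)(1300 K) × ln(0.122/1.7)
   = (10.81 kJ/mol)(-2.634) = -28.5 kJ/mol
ΔG < 0, so the forward reaction is spontaneous (proceeds forward).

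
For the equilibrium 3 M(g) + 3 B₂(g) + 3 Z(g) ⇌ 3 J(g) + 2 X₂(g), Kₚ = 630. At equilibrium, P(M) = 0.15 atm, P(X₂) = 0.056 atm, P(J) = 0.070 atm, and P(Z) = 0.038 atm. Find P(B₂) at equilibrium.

At equilibrium, Kₚ = P(J)³·P(X₂)² / (P(M)³·P(B₂)³·P(Z)³) = 630.
(0.070)³·(0.056)² / ((0.15)³·(P(B₂))³·(0.038)³) = 630
P(B₂)³ = 0.00922 ⇒ P(B₂) = 0.21 atm

P(B₂) = 0.21 atm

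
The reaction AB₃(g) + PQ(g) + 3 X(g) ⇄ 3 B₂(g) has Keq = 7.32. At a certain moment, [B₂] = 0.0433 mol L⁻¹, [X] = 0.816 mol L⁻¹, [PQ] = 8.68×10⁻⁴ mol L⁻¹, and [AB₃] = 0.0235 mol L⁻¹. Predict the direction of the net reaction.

Q = [B₂]³ / ([AB₃]·[PQ]·[X]³) = (0.0433)³ / ((0.0235)·(8.68×10⁻⁴)·(0.816)³) = 7.32
Q = 7.32 = Keq, so the system is already at equilibrium.

no net change (already at equilibrium)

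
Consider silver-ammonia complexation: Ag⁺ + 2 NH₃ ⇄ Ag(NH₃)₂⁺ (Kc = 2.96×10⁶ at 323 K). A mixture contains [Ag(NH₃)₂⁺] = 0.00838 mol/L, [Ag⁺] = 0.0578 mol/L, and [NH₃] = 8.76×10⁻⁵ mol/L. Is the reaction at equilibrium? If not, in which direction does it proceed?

toward reactants

Qc = [Ag(NH₃)₂⁺] / ([Ag⁺]·[NH₃]²) = (0.00838) / ((0.0578)·(8.76×10⁻⁵)²) = 1.89×10⁷
Qc = 1.89×10⁷ > Kc = 2.96×10⁶, so the reverse reaction proceeds.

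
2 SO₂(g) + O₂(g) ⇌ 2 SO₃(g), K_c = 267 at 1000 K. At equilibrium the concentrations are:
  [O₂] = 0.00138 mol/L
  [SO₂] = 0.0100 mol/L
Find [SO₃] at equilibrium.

At equilibrium, K_c = [SO₃]² / ([SO₂]²·[O₂]) = 267.
([SO₃])² / ((0.0100)²·(0.00138)) = 267
[SO₃]² = 3.68×10⁻⁵ ⇒ [SO₃] = 0.00607 mol/L

[SO₃] = 0.00607 mol/L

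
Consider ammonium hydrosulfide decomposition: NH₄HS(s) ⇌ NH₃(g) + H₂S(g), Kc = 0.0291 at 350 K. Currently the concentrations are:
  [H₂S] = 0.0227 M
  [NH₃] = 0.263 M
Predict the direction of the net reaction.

to the right

(NH₄HS is a pure solid — omitted from Qc.)
Qc = [NH₃]·[H₂S] = (0.263)·(0.0227) = 0.00597
Qc = 0.00597 < Kc = 0.0291, so the forward reaction proceeds.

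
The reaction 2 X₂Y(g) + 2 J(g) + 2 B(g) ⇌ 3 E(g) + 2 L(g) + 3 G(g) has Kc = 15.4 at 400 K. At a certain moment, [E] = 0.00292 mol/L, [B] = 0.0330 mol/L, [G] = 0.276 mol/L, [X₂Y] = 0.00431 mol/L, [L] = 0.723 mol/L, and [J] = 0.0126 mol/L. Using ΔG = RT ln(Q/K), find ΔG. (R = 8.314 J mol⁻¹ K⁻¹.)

Qc = [E]³·[L]²·[G]³ / ([X₂Y]²·[J]²·[B]²) = (0.00292)³·(0.723)²·(0.276)³ / ((0.00431)²·(0.0126)²·(0.0330)²) = 85.2
ΔG = RT ln(Qc/Kc) = (8.314 J mol⁻¹ K⁻¹)(400 K) × ln(85.2/15.4)
   = (3.326 kJ/mol)(1.711) = 5.69 kJ/mol
ΔG > 0, so the forward reaction is non-spontaneous (proceeds in reverse).

ΔG = 5.69 kJ/mol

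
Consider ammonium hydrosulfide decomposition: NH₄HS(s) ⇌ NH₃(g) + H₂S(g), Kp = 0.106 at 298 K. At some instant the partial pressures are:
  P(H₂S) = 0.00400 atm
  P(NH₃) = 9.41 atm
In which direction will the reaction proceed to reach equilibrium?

(NH₄HS is a pure solid — omitted from Qp.)
Qp = P(NH₃)·P(H₂S) = (9.41)·(0.00400) = 0.0376
Qp = 0.0376 < Kp = 0.106, so the forward reaction proceeds.

forward (toward products)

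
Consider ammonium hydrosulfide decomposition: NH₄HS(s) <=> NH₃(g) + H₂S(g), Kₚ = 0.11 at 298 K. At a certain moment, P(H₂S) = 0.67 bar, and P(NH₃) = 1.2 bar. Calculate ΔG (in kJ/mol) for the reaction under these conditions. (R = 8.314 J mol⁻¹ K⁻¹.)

(NH₄HS is a pure solid — omitted from Qₚ.)
Qₚ = P(NH₃)·P(H₂S) = (1.2)·(0.67) = 0.804
ΔG = RT ln(Qₚ/Kₚ) = (8.314 J mol⁻¹ K⁻¹)(298 K) × ln(0.804/0.11)
   = (2.478 kJ/mol)(1.989) = 4.93 kJ/mol
ΔG > 0, so the forward reaction is non-spontaneous (proceeds in reverse).

ΔG = 4.93 kJ/mol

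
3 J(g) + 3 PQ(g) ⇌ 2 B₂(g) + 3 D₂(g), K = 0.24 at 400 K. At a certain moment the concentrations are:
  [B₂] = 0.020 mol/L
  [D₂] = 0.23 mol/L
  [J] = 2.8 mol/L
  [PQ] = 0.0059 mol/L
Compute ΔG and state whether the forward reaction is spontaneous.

ΔG = 5.00 kJ/mol; the forward reaction is non-spontaneous

Q = [B₂]²·[D₂]³ / ([J]³·[PQ]³) = (0.020)²·(0.23)³ / ((2.8)³·(0.0059)³) = 1.08
ΔG = RT ln(Q/K) = (8.314 J mol⁻¹ K⁻¹)(400 K) × ln(1.08/0.24)
   = (3.326 kJ/mol)(1.504) = 5.00 kJ/mol
ΔG > 0, so the forward reaction is non-spontaneous (proceeds in reverse).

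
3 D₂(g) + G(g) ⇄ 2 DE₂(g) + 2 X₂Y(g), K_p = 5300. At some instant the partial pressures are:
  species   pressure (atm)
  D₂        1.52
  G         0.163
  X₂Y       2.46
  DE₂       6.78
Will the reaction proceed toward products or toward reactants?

Q_p = P(DE₂)²·P(X₂Y)² / (P(D₂)³·P(G)) = (6.78)²·(2.46)² / ((1.52)³·(0.163)) = 486
Q_p = 486 < K_p = 5300, so the forward reaction proceeds.

toward products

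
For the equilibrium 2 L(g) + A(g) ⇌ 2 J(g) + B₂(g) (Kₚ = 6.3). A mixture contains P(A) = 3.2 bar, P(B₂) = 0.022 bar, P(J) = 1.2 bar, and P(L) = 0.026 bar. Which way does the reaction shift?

Qₚ = P(J)²·P(B₂) / (P(L)²·P(A)) = (1.2)²·(0.022) / ((0.026)²·(3.2)) = 15
Qₚ = 15 > Kₚ = 6.3, so the reverse reaction proceeds.

to the left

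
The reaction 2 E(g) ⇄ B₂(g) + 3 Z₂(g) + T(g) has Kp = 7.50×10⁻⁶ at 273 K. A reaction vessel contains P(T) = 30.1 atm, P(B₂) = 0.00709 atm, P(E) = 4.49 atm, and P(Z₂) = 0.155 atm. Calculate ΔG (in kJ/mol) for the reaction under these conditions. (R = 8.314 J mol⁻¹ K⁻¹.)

ΔG = 3.77 kJ/mol

Qp = P(B₂)·P(Z₂)³·P(T) / P(E)² = (0.00709)·(0.155)³·(30.1) / (4.49)² = 3.94×10⁻⁵
ΔG = RT ln(Qp/Kp) = (8.314 J mol⁻¹ K⁻¹)(273 K) × ln(3.94×10⁻⁵/7.50×10⁻⁶)
   = (2.270 kJ/mol)(1.659) = 3.77 kJ/mol
ΔG > 0, so the forward reaction is non-spontaneous (proceeds in reverse).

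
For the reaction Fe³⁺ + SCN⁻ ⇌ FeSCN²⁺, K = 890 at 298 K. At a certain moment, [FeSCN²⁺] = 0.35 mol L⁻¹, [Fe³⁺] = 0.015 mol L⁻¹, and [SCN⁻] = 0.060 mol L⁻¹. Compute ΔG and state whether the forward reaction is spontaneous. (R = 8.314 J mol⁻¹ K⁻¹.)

Q = [FeSCN²⁺] / ([Fe³⁺]·[SCN⁻]) = (0.35) / ((0.015)·(0.060)) = 389
ΔG = RT ln(Q/K) = (8.314 J mol⁻¹ K⁻¹)(298 K) × ln(389/890)
   = (2.478 kJ/mol)(-0.8276) = -2.05 kJ/mol
ΔG < 0, so the forward reaction is spontaneous (proceeds forward).

ΔG = -2.05 kJ/mol; the forward reaction is spontaneous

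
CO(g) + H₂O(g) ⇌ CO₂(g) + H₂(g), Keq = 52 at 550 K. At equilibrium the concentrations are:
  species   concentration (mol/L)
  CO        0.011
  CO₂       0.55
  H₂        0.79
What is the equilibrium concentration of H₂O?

At equilibrium, Keq = [CO₂]·[H₂] / ([CO]·[H₂O]) = 52.
(0.55)·(0.79) / ((0.011)·([H₂O])) = 52
[H₂O] = 0.760 = 0.76 mol/L

[H₂O] = 0.76 mol/L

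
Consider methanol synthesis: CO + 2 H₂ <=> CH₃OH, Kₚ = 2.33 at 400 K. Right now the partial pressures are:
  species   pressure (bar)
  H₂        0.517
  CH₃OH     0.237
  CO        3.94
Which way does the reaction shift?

toward products

Qₚ = P(CH₃OH) / (P(CO)·P(H₂)²) = (0.237) / ((3.94)·(0.517)²) = 0.225
Qₚ = 0.225 < Kₚ = 2.33, so the forward reaction proceeds.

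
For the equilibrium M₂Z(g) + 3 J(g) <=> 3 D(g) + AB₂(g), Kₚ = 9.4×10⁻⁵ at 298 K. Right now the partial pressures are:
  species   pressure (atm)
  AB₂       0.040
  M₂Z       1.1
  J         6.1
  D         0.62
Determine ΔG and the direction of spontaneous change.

ΔG = -2.23 kJ/mol; the forward reaction is spontaneous

Qₚ = P(D)³·P(AB₂) / (P(M₂Z)·P(J)³) = (0.62)³·(0.040) / ((1.1)·(6.1)³) = 3.82×10⁻⁵
ΔG = RT ln(Qₚ/Kₚ) = (8.314 J mol⁻¹ K⁻¹)(298 K) × ln(3.82×10⁻⁵/9.4×10⁻⁵)
   = (2.478 kJ/mol)(-0.9005) = -2.23 kJ/mol
ΔG < 0, so the forward reaction is spontaneous (proceeds forward).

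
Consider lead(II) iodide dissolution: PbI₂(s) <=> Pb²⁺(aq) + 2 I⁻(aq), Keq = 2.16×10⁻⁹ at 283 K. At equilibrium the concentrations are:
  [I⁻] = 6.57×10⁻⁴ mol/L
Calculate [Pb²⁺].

[Pb²⁺] = 0.00500 mol/L

(PbI₂ is a pure solid — omitted from Keq.)
At equilibrium, Keq = [Pb²⁺]·[I⁻]² = 2.16×10⁻⁹.
([Pb²⁺])·(6.57×10⁻⁴)² = 2.16×10⁻⁹
[Pb²⁺] = 0.00500 mol/L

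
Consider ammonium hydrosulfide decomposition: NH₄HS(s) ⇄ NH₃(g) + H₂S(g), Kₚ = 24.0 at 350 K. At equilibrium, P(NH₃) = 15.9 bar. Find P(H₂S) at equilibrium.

(NH₄HS is a pure solid — omitted from Kₚ.)
At equilibrium, Kₚ = P(NH₃)·P(H₂S) = 24.0.
(15.9)·(P(H₂S)) = 24.0
P(H₂S) = 1.51 bar

P(H₂S) = 1.51 bar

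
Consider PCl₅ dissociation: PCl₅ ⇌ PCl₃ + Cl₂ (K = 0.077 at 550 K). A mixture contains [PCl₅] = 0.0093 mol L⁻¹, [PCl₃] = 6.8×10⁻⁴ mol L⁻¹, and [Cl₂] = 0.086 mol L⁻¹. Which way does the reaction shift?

to the right

Q = [PCl₃]·[Cl₂] / [PCl₅] = (6.8×10⁻⁴)·(0.086) / (0.0093) = 0.0063
Q = 0.0063 < K = 0.077, so the forward reaction proceeds.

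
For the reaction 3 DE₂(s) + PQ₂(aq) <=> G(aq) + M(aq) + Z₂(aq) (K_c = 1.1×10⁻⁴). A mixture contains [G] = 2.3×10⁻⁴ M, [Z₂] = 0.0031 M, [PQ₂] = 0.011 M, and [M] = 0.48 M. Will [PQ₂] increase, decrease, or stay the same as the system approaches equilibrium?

decrease

(DE₂ is a pure solid — omitted from Q_c.)
Q_c = [G]·[M]·[Z₂] / [PQ₂] = (2.3×10⁻⁴)·(0.48)·(0.0031) / (0.011) = 3.1×10⁻⁵
Q_c = 3.1×10⁻⁵ < K_c = 1.1×10⁻⁴: net forward reaction.
PQ₂ is a reactant, so it decreases.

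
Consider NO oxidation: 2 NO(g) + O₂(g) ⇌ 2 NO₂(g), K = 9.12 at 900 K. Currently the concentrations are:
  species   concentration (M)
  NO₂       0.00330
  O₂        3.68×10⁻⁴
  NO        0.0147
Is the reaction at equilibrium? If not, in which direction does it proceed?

Q = [NO₂]² / ([NO]²·[O₂]) = (0.00330)² / ((0.0147)²·(3.68×10⁻⁴)) = 137
Q = 137 > K = 9.12, so the reverse reaction proceeds.

to the left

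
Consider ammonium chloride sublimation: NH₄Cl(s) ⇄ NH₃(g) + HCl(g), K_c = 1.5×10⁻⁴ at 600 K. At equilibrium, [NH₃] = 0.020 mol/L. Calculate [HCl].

[HCl] = 0.0075 mol/L

(NH₄Cl is a pure solid — omitted from K_c.)
At equilibrium, K_c = [NH₃]·[HCl] = 1.5×10⁻⁴.
(0.020)·([HCl]) = 1.5×10⁻⁴
[HCl] = 0.00750 = 0.0075 mol/L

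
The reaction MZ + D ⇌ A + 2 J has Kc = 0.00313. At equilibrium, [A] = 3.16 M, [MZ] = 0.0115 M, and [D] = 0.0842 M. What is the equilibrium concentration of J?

[J] = 9.79×10⁻⁴ M

At equilibrium, Kc = [A]·[J]² / ([MZ]·[D]) = 0.00313.
(3.16)·([J])² / ((0.0115)·(0.0842)) = 0.00313
[J]² = 9.59×10⁻⁷ ⇒ [J] = 9.79×10⁻⁴ M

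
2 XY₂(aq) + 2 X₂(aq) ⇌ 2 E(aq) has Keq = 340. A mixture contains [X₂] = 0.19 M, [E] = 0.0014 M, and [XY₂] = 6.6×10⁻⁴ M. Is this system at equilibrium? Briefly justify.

Q = [E]² / ([XY₂]²·[X₂]²) = (0.0014)² / ((6.6×10⁻⁴)²·(0.19)²) = 120
Q = 120 < Keq = 340: net forward reaction.

no; Q < K, reaction proceeds forward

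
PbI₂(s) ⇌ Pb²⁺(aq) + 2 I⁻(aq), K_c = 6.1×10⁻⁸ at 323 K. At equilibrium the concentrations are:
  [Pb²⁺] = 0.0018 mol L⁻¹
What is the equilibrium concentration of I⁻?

(PbI₂ is a pure solid — omitted from K_c.)
At equilibrium, K_c = [Pb²⁺]·[I⁻]² = 6.1×10⁻⁸.
(0.0018)·([I⁻])² = 6.1×10⁻⁸
[I⁻]² = 3.39×10⁻⁵ ⇒ [I⁻] = 0.0058 mol L⁻¹

[I⁻] = 0.0058 mol L⁻¹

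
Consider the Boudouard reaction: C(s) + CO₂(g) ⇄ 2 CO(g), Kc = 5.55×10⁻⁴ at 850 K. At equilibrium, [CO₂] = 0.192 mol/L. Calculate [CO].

(C is a pure solid — omitted from Kc.)
At equilibrium, Kc = [CO]² / [CO₂] = 5.55×10⁻⁴.
([CO])² / (0.192) = 5.55×10⁻⁴
[CO]² = 1.07×10⁻⁴ ⇒ [CO] = 0.0103 mol/L

[CO] = 0.0103 mol/L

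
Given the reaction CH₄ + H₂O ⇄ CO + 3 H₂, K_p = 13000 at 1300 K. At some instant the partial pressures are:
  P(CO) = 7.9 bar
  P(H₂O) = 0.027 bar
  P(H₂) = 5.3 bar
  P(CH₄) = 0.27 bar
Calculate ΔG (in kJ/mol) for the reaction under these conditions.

ΔG = 27.2 kJ/mol

Q_p = P(CO)·P(H₂)³ / (P(CH₄)·P(H₂O)) = (7.9)·(5.3)³ / ((0.27)·(0.027)) = 1.61×10⁵
ΔG = RT ln(Q_p/K_p) = (8.314 J mol⁻¹ K⁻¹)(1300 K) × ln(1.61×10⁵/13000)
   = (10.81 kJ/mol)(2.516) = 27.2 kJ/mol
ΔG > 0, so the forward reaction is non-spontaneous (proceeds in reverse).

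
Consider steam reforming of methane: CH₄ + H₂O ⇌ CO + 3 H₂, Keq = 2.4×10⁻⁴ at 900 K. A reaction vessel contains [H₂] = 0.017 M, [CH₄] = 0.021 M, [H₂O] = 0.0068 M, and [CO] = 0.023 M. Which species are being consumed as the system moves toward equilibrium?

Q = [CO]·[H₂]³ / ([CH₄]·[H₂O]) = (0.023)·(0.017)³ / ((0.021)·(0.0068)) = 7.9×10⁻⁴
Q = 7.9×10⁻⁴ > Keq = 2.4×10⁻⁴: net reverse reaction.

CO, H₂ (products)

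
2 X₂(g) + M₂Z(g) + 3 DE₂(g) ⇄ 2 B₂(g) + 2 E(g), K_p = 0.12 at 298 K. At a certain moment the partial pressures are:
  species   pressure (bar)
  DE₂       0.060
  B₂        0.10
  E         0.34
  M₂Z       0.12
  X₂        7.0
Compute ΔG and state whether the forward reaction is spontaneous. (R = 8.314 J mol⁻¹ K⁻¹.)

ΔG = 5.02 kJ/mol; the forward reaction is non-spontaneous

Q_p = P(B₂)²·P(E)² / (P(X₂)²·P(M₂Z)·P(DE₂)³) = (0.10)²·(0.34)² / ((7.0)²·(0.12)·(0.060)³) = 0.910
ΔG = RT ln(Q_p/K_p) = (8.314 J mol⁻¹ K⁻¹)(298 K) × ln(0.910/0.12)
   = (2.478 kJ/mol)(2.026) = 5.02 kJ/mol
ΔG > 0, so the forward reaction is non-spontaneous (proceeds in reverse).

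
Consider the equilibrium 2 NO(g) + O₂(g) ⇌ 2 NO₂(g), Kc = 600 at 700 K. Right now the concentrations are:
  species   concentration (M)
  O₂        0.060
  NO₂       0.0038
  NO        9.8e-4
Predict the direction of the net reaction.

to the right

Qc = [NO₂]² / ([NO]²·[O₂]) = (0.0038)² / ((9.8e-4)²·(0.060)) = 250
Qc = 250 < Kc = 600, so the forward reaction proceeds.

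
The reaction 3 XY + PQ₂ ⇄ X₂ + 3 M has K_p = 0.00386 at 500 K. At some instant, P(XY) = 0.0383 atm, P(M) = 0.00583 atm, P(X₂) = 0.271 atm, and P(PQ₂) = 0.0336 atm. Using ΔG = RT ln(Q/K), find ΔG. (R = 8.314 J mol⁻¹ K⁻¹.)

Q_p = P(X₂)·P(M)³ / (P(XY)³·P(PQ₂)) = (0.271)·(0.00583)³ / ((0.0383)³·(0.0336)) = 0.0284
ΔG = RT ln(Q_p/K_p) = (8.314 J mol⁻¹ K⁻¹)(500 K) × ln(0.0284/0.00386)
   = (4.157 kJ/mol)(1.996) = 8.30 kJ/mol
ΔG > 0, so the forward reaction is non-spontaneous (proceeds in reverse).

ΔG = 8.30 kJ/mol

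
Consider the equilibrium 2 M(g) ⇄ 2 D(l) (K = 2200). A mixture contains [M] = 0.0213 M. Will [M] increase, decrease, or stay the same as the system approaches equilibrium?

stay the same

(D is a pure liquid — omitted from Q.)
Q = 1 / [M]² = 1 / (0.0213)² = 2200
Q = 2200 = K; the system is at equilibrium.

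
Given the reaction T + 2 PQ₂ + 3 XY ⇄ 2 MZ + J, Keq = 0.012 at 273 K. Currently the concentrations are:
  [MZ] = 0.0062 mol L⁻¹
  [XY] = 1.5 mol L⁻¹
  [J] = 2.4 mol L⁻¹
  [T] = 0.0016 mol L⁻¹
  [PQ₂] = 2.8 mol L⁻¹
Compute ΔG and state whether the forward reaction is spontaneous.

Q = [MZ]²·[J] / ([T]·[PQ₂]²·[XY]³) = (0.0062)²·(2.4) / ((0.0016)·(2.8)²·(1.5)³) = 0.00218
ΔG = RT ln(Q/Keq) = (8.314 J mol⁻¹ K⁻¹)(273 K) × ln(0.00218/0.012)
   = (2.270 kJ/mol)(-1.706) = -3.87 kJ/mol
ΔG < 0, so the forward reaction is spontaneous (proceeds forward).

ΔG = -3.87 kJ/mol; the forward reaction is spontaneous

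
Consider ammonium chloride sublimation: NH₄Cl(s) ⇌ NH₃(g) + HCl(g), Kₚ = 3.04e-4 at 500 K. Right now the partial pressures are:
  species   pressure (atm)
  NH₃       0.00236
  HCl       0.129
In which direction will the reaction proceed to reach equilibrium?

(NH₄Cl is a pure solid — omitted from Qₚ.)
Qₚ = P(NH₃)·P(HCl) = (0.00236)·(0.129) = 3.04e-4
Qₚ = 3.04e-4 = Kₚ, so the system is already at equilibrium.

no net change (already at equilibrium)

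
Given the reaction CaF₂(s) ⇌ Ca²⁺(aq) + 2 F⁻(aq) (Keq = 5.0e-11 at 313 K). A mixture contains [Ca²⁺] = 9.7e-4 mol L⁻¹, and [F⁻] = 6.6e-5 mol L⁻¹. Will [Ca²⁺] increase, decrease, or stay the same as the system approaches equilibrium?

(CaF₂ is a pure solid — omitted from Q.)
Q = [Ca²⁺]·[F⁻]² = (9.7e-4)·(6.6e-5)² = 4.2e-12
Q = 4.2e-12 < Keq = 5.0e-11: net forward reaction.
Ca²⁺ is a product, so it increases.

increase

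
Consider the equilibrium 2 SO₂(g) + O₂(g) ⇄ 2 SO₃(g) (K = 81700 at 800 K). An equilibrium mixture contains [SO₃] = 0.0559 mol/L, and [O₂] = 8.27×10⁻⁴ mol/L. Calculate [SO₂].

At equilibrium, K = [SO₃]² / ([SO₂]²·[O₂]) = 81700.
(0.0559)² / (([SO₂])²·(8.27×10⁻⁴)) = 81700
[SO₂]² = 4.62×10⁻⁵ ⇒ [SO₂] = 0.00680 mol/L

[SO₂] = 0.00680 mol/L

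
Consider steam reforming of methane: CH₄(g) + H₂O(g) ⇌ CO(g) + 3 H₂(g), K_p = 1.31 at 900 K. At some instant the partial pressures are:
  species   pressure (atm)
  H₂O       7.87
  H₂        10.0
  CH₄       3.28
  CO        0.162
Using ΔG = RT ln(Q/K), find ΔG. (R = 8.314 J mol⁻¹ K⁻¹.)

ΔG = 11.7 kJ/mol

Q_p = P(CO)·P(H₂)³ / (P(CH₄)·P(H₂O)) = (0.162)·(10.0)³ / ((3.28)·(7.87)) = 6.28
ΔG = RT ln(Q_p/K_p) = (8.314 J mol⁻¹ K⁻¹)(900 K) × ln(6.28/1.31)
   = (7.483 kJ/mol)(1.567) = 11.7 kJ/mol
ΔG > 0, so the forward reaction is non-spontaneous (proceeds in reverse).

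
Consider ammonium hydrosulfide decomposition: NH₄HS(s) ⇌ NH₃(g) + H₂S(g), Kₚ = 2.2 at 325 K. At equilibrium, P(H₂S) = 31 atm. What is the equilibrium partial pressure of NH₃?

(NH₄HS is a pure solid — omitted from Kₚ.)
At equilibrium, Kₚ = P(NH₃)·P(H₂S) = 2.2.
(P(NH₃))·(31) = 2.2
P(NH₃) = 0.0710 = 0.071 atm

P(NH₃) = 0.071 atm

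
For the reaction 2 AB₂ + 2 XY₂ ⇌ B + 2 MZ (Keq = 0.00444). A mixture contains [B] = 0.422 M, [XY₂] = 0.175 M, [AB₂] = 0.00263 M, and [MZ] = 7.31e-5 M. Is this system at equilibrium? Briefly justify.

Q = [B]·[MZ]² / ([AB₂]²·[XY₂]²) = (0.422)·(7.31e-5)² / ((0.00263)²·(0.175)²) = 0.0106
Q = 0.0106 > Keq = 0.00444: net reverse reaction.

no; Q > K, reaction proceeds in reverse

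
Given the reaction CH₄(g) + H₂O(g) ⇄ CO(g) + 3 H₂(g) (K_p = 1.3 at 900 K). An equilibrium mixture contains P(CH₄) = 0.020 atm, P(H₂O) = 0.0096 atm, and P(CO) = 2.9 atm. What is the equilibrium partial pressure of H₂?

P(H₂) = 0.044 atm

At equilibrium, K_p = P(CO)·P(H₂)³ / (P(CH₄)·P(H₂O)) = 1.3.
(2.9)·(P(H₂))³ / ((0.020)·(0.0096)) = 1.3
P(H₂)³ = 8.61e-5 ⇒ P(H₂) = 0.044 atm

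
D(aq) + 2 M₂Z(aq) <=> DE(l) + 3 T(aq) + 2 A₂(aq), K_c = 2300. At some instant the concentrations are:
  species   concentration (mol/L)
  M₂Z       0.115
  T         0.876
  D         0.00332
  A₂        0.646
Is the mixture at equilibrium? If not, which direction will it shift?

no; Q > K, reaction proceeds in reverse

(DE is a pure liquid — omitted from Q_c.)
Q_c = [T]³·[A₂]² / ([D]·[M₂Z]²) = (0.876)³·(0.646)² / ((0.00332)·(0.115)²) = 6390
Q_c = 6390 > K_c = 2300: net reverse reaction.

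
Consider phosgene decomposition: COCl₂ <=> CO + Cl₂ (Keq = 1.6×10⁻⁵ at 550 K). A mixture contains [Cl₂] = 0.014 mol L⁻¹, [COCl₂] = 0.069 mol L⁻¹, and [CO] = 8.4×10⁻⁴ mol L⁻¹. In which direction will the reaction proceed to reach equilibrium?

Q = [CO]·[Cl₂] / [COCl₂] = (8.4×10⁻⁴)·(0.014) / (0.069) = 1.7×10⁻⁴
Q = 1.7×10⁻⁴ > Keq = 1.6×10⁻⁵, so the reverse reaction proceeds.

in the reverse direction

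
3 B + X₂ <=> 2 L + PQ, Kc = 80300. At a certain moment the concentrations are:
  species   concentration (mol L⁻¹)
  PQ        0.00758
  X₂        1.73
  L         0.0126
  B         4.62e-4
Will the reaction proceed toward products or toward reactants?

toward products

Qc = [L]²·[PQ] / ([B]³·[X₂]) = (0.0126)²·(0.00758) / ((4.62e-4)³·(1.73)) = 7050
Qc = 7050 < Kc = 80300, so the forward reaction proceeds.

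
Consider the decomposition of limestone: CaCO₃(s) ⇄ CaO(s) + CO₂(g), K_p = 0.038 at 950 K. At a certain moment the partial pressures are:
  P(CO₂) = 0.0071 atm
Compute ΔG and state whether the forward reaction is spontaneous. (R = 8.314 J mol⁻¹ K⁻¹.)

ΔG = -13.2 kJ/mol; the forward reaction is spontaneous

(CaCO₃, CaO are pure solids — omitted from Q_p.)
Q_p = P(CO₂) = 0.00710
ΔG = RT ln(Q_p/K_p) = (8.314 J mol⁻¹ K⁻¹)(950 K) × ln(0.00710/0.038)
   = (7.898 kJ/mol)(-1.677) = -13.2 kJ/mol
ΔG < 0, so the forward reaction is spontaneous (proceeds forward).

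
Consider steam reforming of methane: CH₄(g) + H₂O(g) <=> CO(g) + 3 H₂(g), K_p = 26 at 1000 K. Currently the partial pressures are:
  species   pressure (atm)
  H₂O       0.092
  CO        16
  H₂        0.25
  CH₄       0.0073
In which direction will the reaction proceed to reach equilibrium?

Q_p = P(CO)·P(H₂)³ / (P(CH₄)·P(H₂O)) = (16)·(0.25)³ / ((0.0073)·(0.092)) = 370
Q_p = 370 > K_p = 26, so the reverse reaction proceeds.

toward reactants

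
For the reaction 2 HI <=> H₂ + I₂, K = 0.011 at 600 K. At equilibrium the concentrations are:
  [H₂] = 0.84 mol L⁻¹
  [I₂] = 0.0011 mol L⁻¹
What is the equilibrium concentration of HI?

[HI] = 0.29 mol L⁻¹

At equilibrium, K = [H₂]·[I₂] / [HI]² = 0.011.
(0.84)·(0.0011) / ([HI])² = 0.011
[HI]² = 0.0840 ⇒ [HI] = 0.29 mol L⁻¹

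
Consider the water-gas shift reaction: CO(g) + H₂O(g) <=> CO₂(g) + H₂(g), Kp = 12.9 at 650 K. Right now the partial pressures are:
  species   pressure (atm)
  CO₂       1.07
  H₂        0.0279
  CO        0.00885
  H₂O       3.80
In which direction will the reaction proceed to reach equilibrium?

forward (toward products)

Qp = P(CO₂)·P(H₂) / (P(CO)·P(H₂O)) = (1.07)·(0.0279) / ((0.00885)·(3.80)) = 0.888
Qp = 0.888 < Kp = 12.9, so the forward reaction proceeds.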